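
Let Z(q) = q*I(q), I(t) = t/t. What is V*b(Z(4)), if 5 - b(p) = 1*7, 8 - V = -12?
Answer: -40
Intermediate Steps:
I(t) = 1
Z(q) = q (Z(q) = q*1 = q)
V = 20 (V = 8 - 1*(-12) = 8 + 12 = 20)
b(p) = -2 (b(p) = 5 - 7 = -2)
V*b(Z(4)) = 20*(-2) = -40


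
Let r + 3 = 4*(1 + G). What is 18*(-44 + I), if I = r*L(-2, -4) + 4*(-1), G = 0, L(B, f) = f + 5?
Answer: -846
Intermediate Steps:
L(B, f) = 5 + f
r = 1 (r = -3 + 4*(1 + 0) = -3 + 4*1 = -3 + 4 = 1)
I = -3 (I = 1*(5 - 4) + 4*(-1) = 1*1 - 4 = 1 - 4 = -3)
18*(-44 + I) = 18*(-44 - 3) = 18*(-47) = -846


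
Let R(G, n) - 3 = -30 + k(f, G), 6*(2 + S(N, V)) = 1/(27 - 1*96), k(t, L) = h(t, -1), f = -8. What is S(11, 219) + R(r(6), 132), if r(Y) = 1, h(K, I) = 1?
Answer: -11593/414 ≈ -28.002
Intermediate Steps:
k(t, L) = 1
S(N, V) = -829/414 (S(N, V) = -2 + 1/(6*(27 - 1*96)) = -2 + 1/(6*(27 - 96)) = -2 + (⅙)/(-69) = -2 + (⅙)*(-1/69) = -2 - 1/414 = -829/414)
R(G, n) = -26 (R(G, n) = 3 + (-30 + 1) = 3 - 29 = -26)
S(11, 219) + R(r(6), 132) = -829/414 - 26 = -11593/414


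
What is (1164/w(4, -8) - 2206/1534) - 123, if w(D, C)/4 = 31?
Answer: -2735567/23777 ≈ -115.05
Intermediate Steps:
w(D, C) = 124 (w(D, C) = 4*31 = 124)
(1164/w(4, -8) - 2206/1534) - 123 = (1164/124 - 2206/1534) - 123 = (1164*(1/124) - 2206*1/1534) - 123 = (291/31 - 1103/767) - 123 = 189004/23777 - 123 = -2735567/23777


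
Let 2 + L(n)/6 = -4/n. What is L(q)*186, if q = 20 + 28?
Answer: -2325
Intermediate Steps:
q = 48
L(n) = -12 - 24/n (L(n) = -12 + 6*(-4/n) = -12 - 24/n)
L(q)*186 = (-12 - 24/48)*186 = (-12 - 24*1/48)*186 = (-12 - 1/2)*186 = -25/2*186 = -2325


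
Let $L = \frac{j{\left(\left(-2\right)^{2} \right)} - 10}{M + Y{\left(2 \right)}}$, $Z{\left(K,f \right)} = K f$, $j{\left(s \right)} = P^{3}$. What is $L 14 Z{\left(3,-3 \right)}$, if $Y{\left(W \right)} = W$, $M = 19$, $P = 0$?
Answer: $60$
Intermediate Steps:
$j{\left(s \right)} = 0$ ($j{\left(s \right)} = 0^{3} = 0$)
$L = - \frac{10}{21}$ ($L = \frac{0 - 10}{19 + 2} = - \frac{10}{21} \approx -0.47619$)
$L 14 Z{\left(3,-3 \right)} = \left(- \frac{10}{21}\right) 14 \cdot 3 \left(-3\right) = \left(- \frac{20}{3}\right) \left(-9\right) = 60$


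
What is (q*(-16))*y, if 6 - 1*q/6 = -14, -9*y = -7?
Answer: -4480/3 ≈ -1493.3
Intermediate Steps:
y = 7/9 (y = -⅑*(-7) = 7/9 ≈ 0.77778)
q = 120 (q = 36 - 6*(-14) = 36 + 84 = 120)
(q*(-16))*y = (120*(-16))*(7/9) = -1920*7/9 = -4480/3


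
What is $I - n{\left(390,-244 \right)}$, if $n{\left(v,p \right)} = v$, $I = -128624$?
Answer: $-129014$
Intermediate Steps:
$I - n{\left(390,-244 \right)} = -128624 - 390 = -129014$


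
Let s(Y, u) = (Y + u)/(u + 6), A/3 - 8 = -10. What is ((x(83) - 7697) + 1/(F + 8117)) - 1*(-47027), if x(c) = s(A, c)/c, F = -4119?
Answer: 1161542093813/29533226 ≈ 39330.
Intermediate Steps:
A = -6 (A = 24 + 3*(-10) = 24 - 30 = -6)
s(Y, u) = (Y + u)/(6 + u)
x(c) = (-6 + c)/(c*(6 + c)) (x(c) = ((-6 + c)/(6 + c))/c = (-6 + c)/(c*(6 + c)))
((x(83) - 7697) + 1/(F + 8117)) - 1*(-47027) = (((-6 + 83)/(83*(6 + 83)) - 7697) + 1/(-4119 + 8117)) - 1*(-47027) = (((1/83)*77/89 - 7697) + 1/3998) + 47027 = (((1/83)*(1/89)*77 - 7697) + 1/3998) + 47027 = ((77/7387 - 7697) + 1/3998) + 47027 = (-56857662/7387 + 1/3998) + 47027 = -227316925289/29533226 + 47027 = 1161542093813/29533226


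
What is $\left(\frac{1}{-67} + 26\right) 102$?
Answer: $\frac{177582}{67} \approx 2650.5$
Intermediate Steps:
$\left(\frac{1}{-67} + 26\right) 102 = \left(- \frac{1}{67} + 26\right) 102 = \frac{1741}{67} \cdot 102 = \frac{177582}{67}$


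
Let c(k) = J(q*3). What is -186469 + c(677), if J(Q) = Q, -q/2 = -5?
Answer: -186439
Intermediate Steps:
q = 10 (q = -2*(-5) = 10)
c(k) = 30 (c(k) = 10*3 = 30)
-186469 + c(677) = -186469 + 30 = -186439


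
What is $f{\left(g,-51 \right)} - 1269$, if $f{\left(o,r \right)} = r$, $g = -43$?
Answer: $-1320$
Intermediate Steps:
$f{\left(g,-51 \right)} - 1269 = -51 - 1269 = -1320$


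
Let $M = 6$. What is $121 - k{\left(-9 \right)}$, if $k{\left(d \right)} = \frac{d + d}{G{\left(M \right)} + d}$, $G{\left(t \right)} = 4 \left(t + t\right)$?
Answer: $\frac{1579}{13} \approx 121.46$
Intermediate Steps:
$G{\left(t \right)} = 8 t$ ($G{\left(t \right)} = 4 \cdot 2 t = 8 t$)
$k{\left(d \right)} = \frac{2 d}{48 + d}$ ($k{\left(d \right)} = \frac{d + d}{8 \cdot 6 + d} = \frac{2 d}{48 + d}$)
$121 - k{\left(-9 \right)} = 121 - 2 \left(-9\right) \frac{1}{48 - 9} = 121 - 2 \left(-9\right) \frac{1}{39} = 121 - - \frac{6}{13} = 121 + \frac{6}{13} = \frac{1579}{13}$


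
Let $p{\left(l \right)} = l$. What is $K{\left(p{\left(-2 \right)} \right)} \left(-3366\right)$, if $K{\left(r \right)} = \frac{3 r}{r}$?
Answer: $-10098$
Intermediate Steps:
$K{\left(r \right)} = 3$
$K{\left(p{\left(-2 \right)} \right)} \left(-3366\right) = 3 \left(-3366\right) = -10098$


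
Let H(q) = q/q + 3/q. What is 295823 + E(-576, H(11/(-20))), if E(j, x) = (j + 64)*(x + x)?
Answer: 3304229/11 ≈ 3.0038e+5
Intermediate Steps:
H(q) = 1 + 3/q
E(j, x) = 2*x*(64 + j) (E(j, x) = (64 + j)*(2*x) = 2*x*(64 + j))
295823 + E(-576, H(11/(-20))) = 295823 + 2*((3 + 11/(-20))/((11/(-20))))*(64 - 576) = 295823 + 2*((3 + 11*(-1/20))/((11*(-1/20))))*(-512) = 295823 + 2*((3 - 11/20)/(-11/20))*(-512) = 295823 + 2*(-20/11*49/20)*(-512) = 295823 + 2*(-49/11)*(-512) = 295823 + 50176/11 = 3304229/11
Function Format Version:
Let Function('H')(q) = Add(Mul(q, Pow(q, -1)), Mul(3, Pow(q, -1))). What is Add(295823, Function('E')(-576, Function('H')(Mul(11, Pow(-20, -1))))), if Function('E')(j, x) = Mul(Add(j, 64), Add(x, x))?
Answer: Rational(3304229, 11) ≈ 3.0038e+5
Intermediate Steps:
Function('H')(q) = Add(1, Mul(3, Pow(q, -1)))
Function('E')(j, x) = Mul(2, x, Add(64, j)) (Function('E')(j, x) = Mul(Add(64, j), Mul(2, x)) = Mul(2, x, Add(64, j)))
Add(295823, Function('E')(-576, Function('H')(Mul(11, Pow(-20, -1))))) = Add(295823, Mul(2, Mul(Pow(Mul(11, Pow(-20, -1)), -1), Add(3, Mul(11, Pow(-20, -1)))), Add(64, -576))) = Add(295823, Mul(2, Mul(Pow(Mul(11, Rational(-1, 20)), -1), Add(3, Mul(11, Rational(-1, 20)))), -512)) = Add(295823, Mul(2, Mul(Pow(Rational(-11, 20), -1), Add(3, Rational(-11, 20))), -512)) = Add(295823, Mul(2, Mul(Rational(-20, 11), Rational(49, 20)), -512)) = Add(295823, Mul(2, Rational(-49, 11), -512)) = Add(295823, Rational(50176, 11)) = Rational(3304229, 11)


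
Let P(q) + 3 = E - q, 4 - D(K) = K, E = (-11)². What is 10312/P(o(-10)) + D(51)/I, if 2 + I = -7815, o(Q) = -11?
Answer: 80614967/1008393 ≈ 79.944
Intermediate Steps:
E = 121
D(K) = 4 - K
P(q) = 118 - q (P(q) = -3 + (121 - q) = 118 - q)
I = -7817 (I = -2 - 7815 = -7817)
10312/P(o(-10)) + D(51)/I = 10312/(118 - 1*(-11)) + (4 - 1*51)/(-7817) = 10312/(118 + 11) + (4 - 51)*(-1/7817) = 10312/129 - 47*(-1/7817) = 10312*(1/129) + 47/7817 = 10312/129 + 47/7817 = 80614967/1008393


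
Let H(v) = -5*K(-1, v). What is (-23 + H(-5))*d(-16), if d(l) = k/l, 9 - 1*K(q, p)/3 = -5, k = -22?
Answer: -2563/8 ≈ -320.38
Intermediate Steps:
K(q, p) = 42 (K(q, p) = 27 - 3*(-5) = 27 + 15 = 42)
H(v) = -210 (H(v) = -5*42 = -210)
d(l) = -22/l
(-23 + H(-5))*d(-16) = (-23 - 210)*(-22/(-16)) = -(-5126)*(-1)/16 = -233*11/8 = -2563/8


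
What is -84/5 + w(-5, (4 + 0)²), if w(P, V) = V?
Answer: -⅘ ≈ -0.80000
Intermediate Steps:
-84/5 + w(-5, (4 + 0)²) = -84/5 + (4 + 0)² = -84/5 + 4² = -6*14/5 + 16 = -84/5 + 16 = -⅘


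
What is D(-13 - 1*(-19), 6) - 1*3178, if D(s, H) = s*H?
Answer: -3142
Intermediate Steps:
D(s, H) = H*s
D(-13 - 1*(-19), 6) - 1*3178 = 6*(-13 - 1*(-19)) - 1*3178 = 6*(-13 + 19) - 3178 = 6*6 - 3178 = 36 - 3178 = -3142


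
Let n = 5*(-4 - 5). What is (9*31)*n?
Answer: -12555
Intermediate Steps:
n = -45 (n = 5*(-9) = -45)
(9*31)*n = (9*31)*(-45) = 279*(-45) = -12555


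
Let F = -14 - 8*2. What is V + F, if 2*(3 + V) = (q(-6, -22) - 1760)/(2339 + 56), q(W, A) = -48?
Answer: -79939/2395 ≈ -33.377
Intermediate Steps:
V = -8089/2395 (V = -3 + ((-48 - 1760)/(2339 + 56))/2 = -3 + (-1808/2395)/2 = -3 + (-1808*1/2395)/2 = -3 + (½)*(-1808/2395) = -3 - 904/2395 = -8089/2395 ≈ -3.3775)
F = -30 (F = -14 - 16 = -30)
V + F = -8089/2395 - 30 = -79939/2395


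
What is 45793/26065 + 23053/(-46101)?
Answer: 1510226648/1201622565 ≈ 1.2568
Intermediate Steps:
45793/26065 + 23053/(-46101) = 45793*(1/26065) + 23053*(-1/46101) = 45793/26065 - 23053/46101 = 1510226648/1201622565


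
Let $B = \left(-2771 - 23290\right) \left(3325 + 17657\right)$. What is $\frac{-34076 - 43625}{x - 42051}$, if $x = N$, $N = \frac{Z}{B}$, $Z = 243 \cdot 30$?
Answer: $\frac{2360435088739}{1277443738794} \approx 1.8478$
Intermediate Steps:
$Z = 7290$
$B = -546811902$ ($B = \left(-26061\right) 20982 = -546811902$)
$N = - \frac{405}{30378439}$ ($N = \frac{7290}{-546811902} = 7290 \left(- \frac{1}{546811902}\right) = - \frac{405}{30378439} \approx -1.3332 \cdot 10^{-5}$)
$x = - \frac{405}{30378439} \approx -1.3332 \cdot 10^{-5}$
$\frac{-34076 - 43625}{x - 42051} = \frac{-34076 - 43625}{- \frac{405}{30378439} - 42051} = - \frac{77701}{- \frac{1277443738794}{30378439}} = \left(-77701\right) \left(- \frac{30378439}{1277443738794}\right) = \frac{2360435088739}{1277443738794}$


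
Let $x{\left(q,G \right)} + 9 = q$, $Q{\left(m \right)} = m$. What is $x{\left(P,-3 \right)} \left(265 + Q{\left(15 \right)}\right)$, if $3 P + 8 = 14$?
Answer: $-1960$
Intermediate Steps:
$P = 2$ ($P = - \frac{8}{3} + \frac{1}{3} \cdot 14 = - \frac{8}{3} + \frac{14}{3} = 2$)
$x{\left(q,G \right)} = -9 + q$
$x{\left(P,-3 \right)} \left(265 + Q{\left(15 \right)}\right) = \left(-9 + 2\right) \left(265 + 15\right) = \left(-7\right) 280 = -1960$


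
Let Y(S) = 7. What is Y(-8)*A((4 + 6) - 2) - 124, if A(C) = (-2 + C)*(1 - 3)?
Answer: -208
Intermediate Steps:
A(C) = 4 - 2*C (A(C) = (-2 + C)*(-2) = 4 - 2*C)
Y(-8)*A((4 + 6) - 2) - 124 = 7*(4 - 2*((4 + 6) - 2)) - 124 = 7*(4 - 2*(10 - 2)) - 124 = 7*(4 - 2*8) - 124 = 7*(4 - 16) - 124 = 7*(-12) - 124 = -84 - 124 = -208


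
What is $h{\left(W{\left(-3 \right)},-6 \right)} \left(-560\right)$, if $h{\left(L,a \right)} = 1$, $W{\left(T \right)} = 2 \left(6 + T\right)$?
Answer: $-560$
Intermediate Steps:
$W{\left(T \right)} = 12 + 2 T$
$h{\left(W{\left(-3 \right)},-6 \right)} \left(-560\right) = 1 \left(-560\right) = -560$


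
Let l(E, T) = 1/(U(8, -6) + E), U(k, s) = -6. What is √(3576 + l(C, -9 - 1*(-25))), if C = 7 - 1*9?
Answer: √57214/4 ≈ 59.799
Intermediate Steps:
C = -2 (C = 7 - 9 = -2)
l(E, T) = 1/(-6 + E)
√(3576 + l(C, -9 - 1*(-25))) = √(3576 + 1/(-6 - 2)) = √(3576 + 1/(-8)) = √(3576 - ⅛) = √(28607/8) = √57214/4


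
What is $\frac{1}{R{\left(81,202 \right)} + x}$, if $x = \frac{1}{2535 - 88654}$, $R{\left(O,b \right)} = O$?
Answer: $\frac{86119}{6975638} \approx 0.012346$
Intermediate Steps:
$x = - \frac{1}{86119}$ ($x = \frac{1}{-86119} = - \frac{1}{86119} \approx -1.1612 \cdot 10^{-5}$)
$\frac{1}{R{\left(81,202 \right)} + x} = \frac{1}{81 - \frac{1}{86119}} = \frac{1}{\frac{6975638}{86119}} = \frac{86119}{6975638}$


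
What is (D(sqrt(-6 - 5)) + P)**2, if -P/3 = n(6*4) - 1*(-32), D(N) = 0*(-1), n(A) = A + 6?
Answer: 34596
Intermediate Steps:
n(A) = 6 + A
D(N) = 0
P = -186 (P = -3*((6 + 6*4) - 1*(-32)) = -3*((6 + 24) + 32) = -3*(30 + 32) = -3*62 = -186)
(D(sqrt(-6 - 5)) + P)**2 = (0 - 186)**2 = (-186)**2 = 34596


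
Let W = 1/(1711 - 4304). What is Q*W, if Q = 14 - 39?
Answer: 25/2593 ≈ 0.0096413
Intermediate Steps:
W = -1/2593 (W = 1/(-2593) = -1/2593 ≈ -0.00038565)
Q = -25
Q*W = -25*(-1/2593) = 25/2593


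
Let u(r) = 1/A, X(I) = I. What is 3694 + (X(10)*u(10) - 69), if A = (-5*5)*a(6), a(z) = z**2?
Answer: 326249/90 ≈ 3625.0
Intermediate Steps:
A = -900 (A = -5*5*6**2 = -25*36 = -900)
u(r) = -1/900 (u(r) = 1/(-900) = -1/900)
3694 + (X(10)*u(10) - 69) = 3694 + (10*(-1/900) - 69) = 3694 + (-1/90 - 69) = 3694 - 6211/90 = 326249/90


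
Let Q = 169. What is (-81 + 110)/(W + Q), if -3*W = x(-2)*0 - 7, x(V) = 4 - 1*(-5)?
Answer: 87/514 ≈ 0.16926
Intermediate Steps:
x(V) = 9 (x(V) = 4 + 5 = 9)
W = 7/3 (W = -(9*0 - 7)/3 = -(0 - 7)/3 = -1/3*(-7) = 7/3 ≈ 2.3333)
(-81 + 110)/(W + Q) = (-81 + 110)/(7/3 + 169) = 29/(514/3) = 29*(3/514) = 87/514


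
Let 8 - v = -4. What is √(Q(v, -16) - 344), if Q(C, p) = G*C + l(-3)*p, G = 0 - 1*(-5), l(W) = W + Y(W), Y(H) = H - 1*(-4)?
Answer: 6*I*√7 ≈ 15.875*I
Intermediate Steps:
Y(H) = 4 + H (Y(H) = H + 4 = 4 + H)
v = 12 (v = 8 - 1*(-4) = 8 + 4 = 12)
l(W) = 4 + 2*W (l(W) = W + (4 + W) = 4 + 2*W)
G = 5 (G = 0 + 5 = 5)
Q(C, p) = -2*p + 5*C (Q(C, p) = 5*C + (4 + 2*(-3))*p = 5*C + (4 - 6)*p = 5*C - 2*p = -2*p + 5*C)
√(Q(v, -16) - 344) = √((-2*(-16) + 5*12) - 344) = √((32 + 60) - 344) = √(92 - 344) = √(-252) = 6*I*√7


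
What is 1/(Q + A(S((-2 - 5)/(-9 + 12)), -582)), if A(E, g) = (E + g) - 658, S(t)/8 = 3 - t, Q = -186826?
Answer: -3/564070 ≈ -5.3185e-6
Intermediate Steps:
S(t) = 24 - 8*t (S(t) = 8*(3 - t) = 24 - 8*t)
A(E, g) = -658 + E + g
1/(Q + A(S((-2 - 5)/(-9 + 12)), -582)) = 1/(-186826 + (-658 + (24 - 8*(-2 - 5)/(-9 + 12)) - 582)) = 1/(-186826 + (-658 + (24 - (-56)/3) - 582)) = 1/(-186826 + (-658 + (24 - 8*(-7/3)) - 582)) = 1/(-186826 + (-658 + (24 + 56/3) - 582)) = 1/(-186826 + (-658 + 128/3 - 582)) = 1/(-186826 - 3592/3) = 1/(-564070/3) = -3/564070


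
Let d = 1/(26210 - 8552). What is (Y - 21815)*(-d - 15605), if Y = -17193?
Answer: 5374387486864/8829 ≈ 6.0872e+8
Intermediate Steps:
d = 1/17658 ≈ 5.6632e-5
(Y - 21815)*(-d - 15605) = (-17193 - 21815)*(-1*1/17658 - 15605) = -39008*(-1/17658 - 15605) = -39008*(-275553091/17658) = 5374387486864/8829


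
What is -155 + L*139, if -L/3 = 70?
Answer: -29345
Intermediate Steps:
L = -210 (L = -3*70 = -210)
-155 + L*139 = -155 - 210*139 = -155 - 29190 = -29345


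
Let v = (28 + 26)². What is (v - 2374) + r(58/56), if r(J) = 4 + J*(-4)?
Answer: 3793/7 ≈ 541.86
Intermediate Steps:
r(J) = 4 - 4*J
v = 2916 (v = 54² = 2916)
(v - 2374) + r(58/56) = (2916 - 2374) + (4 - 232/56) = 542 + (4 - 232/56) = 542 + (4 - 4*29/28) = 542 + (4 - 29/7) = 542 - ⅐ = 3793/7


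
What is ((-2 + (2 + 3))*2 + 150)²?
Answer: 24336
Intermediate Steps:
((-2 + (2 + 3))*2 + 150)² = ((-2 + 5)*2 + 150)² = (3*2 + 150)² = (6 + 150)² = 156² = 24336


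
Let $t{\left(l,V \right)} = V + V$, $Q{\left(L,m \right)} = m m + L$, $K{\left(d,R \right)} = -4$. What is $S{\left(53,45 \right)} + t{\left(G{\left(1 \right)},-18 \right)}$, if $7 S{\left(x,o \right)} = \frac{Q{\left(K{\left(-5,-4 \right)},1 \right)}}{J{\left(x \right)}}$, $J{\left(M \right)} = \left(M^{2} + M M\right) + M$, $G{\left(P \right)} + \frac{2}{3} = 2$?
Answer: $- \frac{1429095}{39697} \approx -36.0$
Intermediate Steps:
$G{\left(P \right)} = \frac{4}{3}$ ($G{\left(P \right)} = - \frac{2}{3} + 2 = \frac{4}{3}$)
$J{\left(M \right)} = M + 2 M^{2}$ ($J{\left(M \right)} = \left(M^{2} + M^{2}\right) + M = 2 M^{2} + M = M + 2 M^{2}$)
$Q{\left(L,m \right)} = L + m^{2}$ ($Q{\left(L,m \right)} = m^{2} + L = L + m^{2}$)
$t{\left(l,V \right)} = 2 V$
$S{\left(x,o \right)} = - \frac{3}{7 x \left(1 + 2 x\right)}$ ($S{\left(x,o \right)} = \frac{\left(-4 + 1^{2}\right) \frac{1}{x \left(1 + 2 x\right)}}{7} = \frac{\left(-4 + 1\right) \frac{1}{x \left(1 + 2 x\right)}}{7} = \frac{\left(-3\right) \frac{1}{x \left(1 + 2 x\right)}}{7} = \frac{\left(-3\right) \frac{1}{x} \frac{1}{1 + 2 x}}{7} = - \frac{3}{7 x \left(1 + 2 x\right)}$)
$S{\left(53,45 \right)} + t{\left(G{\left(1 \right)},-18 \right)} = - \frac{3}{7 \cdot 53 \left(1 + 2 \cdot 53\right)} + 2 \left(-18\right) = \left(- \frac{3}{7}\right) \frac{1}{53} \frac{1}{1 + 106} - 36 = \left(- \frac{3}{7}\right) \frac{1}{53} \cdot \frac{1}{107} - 36 = - \frac{3}{39697} - 36 = - \frac{1429095}{39697}$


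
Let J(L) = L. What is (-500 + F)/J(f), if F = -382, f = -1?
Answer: 882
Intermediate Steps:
(-500 + F)/J(f) = (-500 - 382)/(-1) = -882*(-1) = 882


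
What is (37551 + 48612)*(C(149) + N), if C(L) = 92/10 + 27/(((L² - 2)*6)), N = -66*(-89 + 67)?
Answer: 27948850246779/221990 ≈ 1.2590e+8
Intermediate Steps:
N = 1452 (N = -66*(-22) = 1452)
C(L) = 46/5 + 27/(-12 + 6*L²) (C(L) = 92*(⅒) + 27/(((-2 + L²)*6)) = 46/5 + 27/(-12 + 6*L²))
(37551 + 48612)*(C(149) + N) = (37551 + 48612)*((-139 + 92*149²)/(10*(-2 + 149²)) + 1452) = 86163*((-139 + 92*22201)/(10*(-2 + 22201)) + 1452) = 86163*((⅒)*(-139 + 2042492)/22199 + 1452) = 86163*((⅒)*(1/22199)*2042353 + 1452) = 86163*(2042353/221990 + 1452) = 86163*(324371833/221990) = 27948850246779/221990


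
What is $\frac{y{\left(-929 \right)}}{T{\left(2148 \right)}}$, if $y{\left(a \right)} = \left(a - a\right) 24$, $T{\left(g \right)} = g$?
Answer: $0$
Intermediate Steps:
$y{\left(a \right)} = 0$ ($y{\left(a \right)} = 0 \cdot 24 = 0$)
$\frac{y{\left(-929 \right)}}{T{\left(2148 \right)}} = \frac{0}{2148} = 0 \cdot \frac{1}{2148} = 0$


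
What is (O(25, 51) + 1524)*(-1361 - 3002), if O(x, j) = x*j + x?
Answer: -12321112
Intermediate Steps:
O(x, j) = x + j*x (O(x, j) = j*x + x = x + j*x)
(O(25, 51) + 1524)*(-1361 - 3002) = (25*(1 + 51) + 1524)*(-1361 - 3002) = (25*52 + 1524)*(-4363) = (1300 + 1524)*(-4363) = 2824*(-4363) = -12321112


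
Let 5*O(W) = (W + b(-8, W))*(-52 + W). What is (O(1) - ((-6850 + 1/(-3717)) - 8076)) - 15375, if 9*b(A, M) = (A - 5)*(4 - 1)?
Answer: -1542554/3717 ≈ -415.00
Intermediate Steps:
b(A, M) = -5/3 + A/3 (b(A, M) = ((A - 5)*(4 - 1))/9 = ((-5 + A)*3)/9 = (-15 + 3*A)/9 = -5/3 + A/3)
O(W) = (-52 + W)*(-13/3 + W)/5 (O(W) = ((W + (-5/3 + (⅓)*(-8)))*(-52 + W))/5 = ((W + (-5/3 - 8/3))*(-52 + W))/5 = ((W - 13/3)*(-52 + W))/5 = ((-13/3 + W)*(-52 + W))/5 = ((-52 + W)*(-13/3 + W))/5 = (-52 + W)*(-13/3 + W)/5)
(O(1) - ((-6850 + 1/(-3717)) - 8076)) - 15375 = ((676/15 - 169/15*1 + (⅕)*1²) - ((-6850 + 1/(-3717)) - 8076)) - 15375 = ((676/15 - 169/15 + (⅕)*1) - ((-6850 - 1/3717) - 8076)) - 15375 = ((676/15 - 169/15 + ⅕) - (-25461451/3717 - 8076)) - 15375 = (34 - 1*(-55479943/3717)) - 15375 = (34 + 55479943/3717) - 15375 = 55606321/3717 - 15375 = -1542554/3717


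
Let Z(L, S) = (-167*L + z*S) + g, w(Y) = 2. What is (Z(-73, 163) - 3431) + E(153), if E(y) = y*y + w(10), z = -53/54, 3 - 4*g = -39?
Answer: 864581/27 ≈ 32022.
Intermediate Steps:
g = 21/2 (g = 3/4 - 1/4*(-39) = 3/4 + 39/4 = 21/2 ≈ 10.500)
z = -53/54 (z = -53*1/54 = -53/54 ≈ -0.98148)
E(y) = 2 + y**2 (E(y) = y*y + 2 = y**2 + 2 = 2 + y**2)
Z(L, S) = 21/2 - 167*L - 53*S/54 (Z(L, S) = (-167*L - 53*S/54) + 21/2 = 21/2 - 167*L - 53*S/54)
(Z(-73, 163) - 3431) + E(153) = ((21/2 - 167*(-73) - 53/54*163) - 3431) + (2 + 153**2) = ((21/2 + 12191 - 8639/54) - 3431) + (2 + 23409) = (325121/27 - 3431) + 23411 = 232484/27 + 23411 = 864581/27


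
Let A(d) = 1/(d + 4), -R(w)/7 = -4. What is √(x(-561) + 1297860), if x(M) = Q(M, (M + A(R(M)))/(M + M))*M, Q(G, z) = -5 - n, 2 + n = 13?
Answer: 6*√36301 ≈ 1143.2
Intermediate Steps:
n = 11 (n = -2 + 13 = 11)
R(w) = 28 (R(w) = -7*(-4) = 28)
A(d) = 1/(4 + d)
Q(G, z) = -16 (Q(G, z) = -5 - 1*11 = -5 - 11 = -16)
x(M) = -16*M
√(x(-561) + 1297860) = √(-16*(-561) + 1297860) = √(8976 + 1297860) = √1306836 = 6*√36301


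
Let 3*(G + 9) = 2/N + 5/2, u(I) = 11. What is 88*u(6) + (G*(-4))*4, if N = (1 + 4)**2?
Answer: 27456/25 ≈ 1098.2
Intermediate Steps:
N = 25 (N = 5**2 = 25)
G = -407/50 (G = -9 + (2/25 + 5/2)/3 = -9 + (1/3)*(129/50) = -9 + 43/50 = -407/50 ≈ -8.1400)
88*u(6) + (G*(-4))*4 = 88*11 - 407/50*(-4)*4 = 968 + (814/25)*4 = 968 + 3256/25 = 27456/25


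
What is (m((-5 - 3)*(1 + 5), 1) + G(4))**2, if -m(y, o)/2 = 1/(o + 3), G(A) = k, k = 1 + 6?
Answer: 169/4 ≈ 42.250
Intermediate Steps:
k = 7
G(A) = 7
m(y, o) = -2/(3 + o) (m(y, o) = -2/(o + 3) = -2/(3 + o))
(m((-5 - 3)*(1 + 5), 1) + G(4))**2 = (-2/(3 + 1) + 7)**2 = (-2/4 + 7)**2 = (-2*1/4 + 7)**2 = (-1/2 + 7)**2 = (13/2)**2 = 169/4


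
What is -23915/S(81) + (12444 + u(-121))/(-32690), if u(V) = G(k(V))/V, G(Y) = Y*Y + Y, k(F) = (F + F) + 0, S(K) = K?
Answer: -391375136/1323945 ≈ -295.61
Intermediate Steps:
k(F) = 2*F (k(F) = 2*F + 0 = 2*F)
G(Y) = Y + Y² (G(Y) = Y² + Y = Y + Y²)
u(V) = 2 + 4*V (u(V) = ((2*V)*(1 + 2*V))/V = (2*V*(1 + 2*V))/V = 2 + 4*V)
-23915/S(81) + (12444 + u(-121))/(-32690) = -23915/81 + (12444 + (2 + 4*(-121)))/(-32690) = -23915*1/81 + (12444 + (2 - 484))*(-1/32690) = -23915/81 + (12444 - 482)*(-1/32690) = -23915/81 + 11962*(-1/32690) = -23915/81 - 5981/16345 = -391375136/1323945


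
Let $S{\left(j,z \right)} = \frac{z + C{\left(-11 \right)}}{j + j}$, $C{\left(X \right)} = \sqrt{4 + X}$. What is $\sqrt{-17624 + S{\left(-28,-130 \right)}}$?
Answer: $\frac{\sqrt{-13815396 - 14 i \sqrt{7}}}{28} \approx 0.00017795 - 132.75 i$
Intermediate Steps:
$S{\left(j,z \right)} = \frac{z + i \sqrt{7}}{2 j}$ ($S{\left(j,z \right)} = \frac{z + \sqrt{4 - 11}}{j + j} = \frac{z + \sqrt{-7}}{2 j} = \left(z + i \sqrt{7}\right) \frac{1}{2 j} = \frac{z + i \sqrt{7}}{2 j}$)
$\sqrt{-17624 + S{\left(-28,-130 \right)}} = \sqrt{-17624 + \frac{-130 + i \sqrt{7}}{2 \left(-28\right)}} = \sqrt{-17624 + \frac{1}{2} \left(- \frac{1}{28}\right) \left(-130 + i \sqrt{7}\right)} = \sqrt{-17624 + \left(\frac{65}{28} - \frac{i \sqrt{7}}{56}\right)} = \sqrt{- \frac{493407}{28} - \frac{i \sqrt{7}}{56}}$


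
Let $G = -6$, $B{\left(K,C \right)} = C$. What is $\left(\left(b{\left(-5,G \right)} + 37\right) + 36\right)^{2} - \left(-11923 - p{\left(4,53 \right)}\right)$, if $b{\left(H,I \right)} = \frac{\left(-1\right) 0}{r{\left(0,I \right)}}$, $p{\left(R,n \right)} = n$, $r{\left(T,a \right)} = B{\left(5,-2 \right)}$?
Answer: $17305$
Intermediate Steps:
$r{\left(T,a \right)} = -2$
$b{\left(H,I \right)} = 0$ ($b{\left(H,I \right)} = \frac{\left(-1\right) 0}{-2} = 0 \left(- \frac{1}{2}\right) = 0$)
$\left(\left(b{\left(-5,G \right)} + 37\right) + 36\right)^{2} - \left(-11923 - p{\left(4,53 \right)}\right) = \left(\left(0 + 37\right) + 36\right)^{2} - \left(-11923 - 53\right) = \left(37 + 36\right)^{2} - \left(-11923 - 53\right) = 73^{2} - -11976 = 5329 + 11976 = 17305$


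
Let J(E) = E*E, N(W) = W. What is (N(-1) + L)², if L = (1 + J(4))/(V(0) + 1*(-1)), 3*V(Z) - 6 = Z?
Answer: 256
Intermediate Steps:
V(Z) = 2 + Z/3
J(E) = E²
L = 17 (L = (1 + 4²)/((2 + (⅓)*0) + 1*(-1)) = (1 + 16)/((2 + 0) - 1) = 17/(2 - 1) = 17/1 = 17*1 = 17)
(N(-1) + L)² = (-1 + 17)² = 16² = 256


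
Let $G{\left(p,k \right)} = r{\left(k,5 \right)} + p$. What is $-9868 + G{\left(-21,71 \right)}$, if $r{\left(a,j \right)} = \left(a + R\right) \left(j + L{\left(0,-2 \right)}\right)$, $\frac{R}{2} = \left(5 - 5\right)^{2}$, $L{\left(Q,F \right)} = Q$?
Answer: $-9534$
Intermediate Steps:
$R = 0$ ($R = 2 \left(5 - 5\right)^{2} = 2 \cdot 0^{2} = 2 \cdot 0 = 0$)
$r{\left(a,j \right)} = a j$ ($r{\left(a,j \right)} = \left(a + 0\right) \left(j + 0\right) = a j$)
$G{\left(p,k \right)} = p + 5 k$ ($G{\left(p,k \right)} = k 5 + p = 5 k + p = p + 5 k$)
$-9868 + G{\left(-21,71 \right)} = -9868 + \left(-21 + 5 \cdot 71\right) = -9868 + \left(-21 + 355\right) = -9868 + 334 = -9534$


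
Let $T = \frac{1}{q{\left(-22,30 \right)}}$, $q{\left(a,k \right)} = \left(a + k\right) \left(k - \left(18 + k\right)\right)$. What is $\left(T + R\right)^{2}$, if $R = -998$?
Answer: $\frac{20653426369}{20736} \approx 9.9602 \cdot 10^{5}$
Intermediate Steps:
$q{\left(a,k \right)} = - 18 a - 18 k$ ($q{\left(a,k \right)} = \left(a + k\right) \left(-18\right) = - 18 a - 18 k$)
$T = - \frac{1}{144}$ ($T = \frac{1}{\left(-18\right) \left(-22\right) - 540} = \frac{1}{396 - 540} = \frac{1}{-144} = - \frac{1}{144} \approx -0.0069444$)
$\left(T + R\right)^{2} = \left(- \frac{1}{144} - 998\right)^{2} = \left(- \frac{143713}{144}\right)^{2} = \frac{20653426369}{20736}$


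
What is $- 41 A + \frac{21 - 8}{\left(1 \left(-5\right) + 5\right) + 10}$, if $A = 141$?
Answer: $- \frac{57797}{10} \approx -5779.7$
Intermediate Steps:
$- 41 A + \frac{21 - 8}{\left(1 \left(-5\right) + 5\right) + 10} = \left(-41\right) 141 + \frac{21 - 8}{\left(1 \left(-5\right) + 5\right) + 10} = -5781 + \frac{13}{\left(-5 + 5\right) + 10} = -5781 + \frac{13}{0 + 10} = -5781 + \frac{13}{10} = - \frac{57797}{10}$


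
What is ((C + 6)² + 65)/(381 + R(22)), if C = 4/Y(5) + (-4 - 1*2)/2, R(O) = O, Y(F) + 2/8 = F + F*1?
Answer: 116554/612963 ≈ 0.19015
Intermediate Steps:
Y(F) = -¼ + 2*F (Y(F) = -¼ + (F + F*1) = -¼ + (F + F) = -¼ + 2*F)
C = -101/39 (C = 4/(-¼ + 2*5) + (-4 - 1*2)/2 = 4/(-¼ + 10) + (-4 - 2)*(½) = 4/(39/4) - 6*½ = 4*(4/39) - 3 = 16/39 - 3 = -101/39 ≈ -2.5897)
((C + 6)² + 65)/(381 + R(22)) = ((-101/39 + 6)² + 65)/(381 + 22) = ((133/39)² + 65)/403 = (17689/1521 + 65)*(1/403) = (116554/1521)*(1/403) = 116554/612963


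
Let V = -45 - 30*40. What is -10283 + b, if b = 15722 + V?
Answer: 4194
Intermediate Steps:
V = -1245 (V = -45 - 1200 = -1245)
b = 14477 (b = 15722 - 1245 = 14477)
-10283 + b = -10283 + 14477 = 4194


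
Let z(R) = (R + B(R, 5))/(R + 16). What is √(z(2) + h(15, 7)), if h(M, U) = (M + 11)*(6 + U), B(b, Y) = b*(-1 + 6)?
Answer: 2*√762/3 ≈ 18.403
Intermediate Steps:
B(b, Y) = 5*b (B(b, Y) = b*5 = 5*b)
h(M, U) = (6 + U)*(11 + M) (h(M, U) = (11 + M)*(6 + U) = (6 + U)*(11 + M))
z(R) = 6*R/(16 + R) (z(R) = (R + 5*R)/(R + 16) = (6*R)/(16 + R) = 6*R/(16 + R))
√(z(2) + h(15, 7)) = √(6*2/(16 + 2) + (66 + 6*15 + 11*7 + 15*7)) = √(6*2/18 + (66 + 90 + 77 + 105)) = √(6*2*(1/18) + 338) = √(⅔ + 338) = √(1016/3) = 2*√762/3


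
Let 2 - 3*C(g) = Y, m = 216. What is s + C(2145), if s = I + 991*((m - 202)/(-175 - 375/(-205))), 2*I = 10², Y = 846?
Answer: -3316951/10650 ≈ -311.45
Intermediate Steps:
I = 50 (I = (½)*10² = (½)*100 = 50)
C(g) = -844/3 (C(g) = ⅔ - ⅓*846 = ⅔ - 282 = -844/3)
s = -106917/3550 (s = 50 + 991*((216 - 202)/(-175 - 375/(-205))) = 50 + 991*(14/(-175 - 375*(-1/205))) = 50 + 991*(14/(-175 + 75/41)) = 50 + 991*(14/(-7100/41)) = 50 + 991*(14*(-41/7100)) = 50 + 991*(-287/3550) = 50 - 284417/3550 = -106917/3550 ≈ -30.117)
s + C(2145) = -106917/3550 - 844/3 = -3316951/10650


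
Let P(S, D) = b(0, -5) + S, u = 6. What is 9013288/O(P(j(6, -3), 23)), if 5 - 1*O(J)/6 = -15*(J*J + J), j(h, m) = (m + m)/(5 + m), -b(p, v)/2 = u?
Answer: 4506644/9465 ≈ 476.14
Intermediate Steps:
b(p, v) = -12 (b(p, v) = -2*6 = -12)
j(h, m) = 2*m/(5 + m) (j(h, m) = (2*m)/(5 + m) = 2*m/(5 + m))
P(S, D) = -12 + S
O(J) = 30 + 90*J + 90*J² (O(J) = 30 - (-90)*(J*J + J) = 30 - (-90)*(J² + J) = 30 - (-90)*(J + J²) = 30 - 6*(-15*J - 15*J²) = 30 + (90*J + 90*J²) = 30 + 90*J + 90*J²)
9013288/O(P(j(6, -3), 23)) = 9013288/(30 + 90*(-12 + 2*(-3)/(5 - 3)) + 90*(-12 + 2*(-3)/(5 - 3))²) = 9013288/(30 + 90*(-12 + 2*(-3)/2) + 90*(-12 + 2*(-3)/2)²) = 9013288/(30 + 90*(-12 + 2*(-3)*(½)) + 90*(-12 + 2*(-3)*(½))²) = 9013288/(30 + 90*(-12 - 3) + 90*(-12 - 3)²) = 9013288/(30 + 90*(-15) + 90*(-15)²) = 9013288/(30 - 1350 + 90*225) = 9013288/(30 - 1350 + 20250) = 9013288/18930 = 9013288*(1/18930) = 4506644/9465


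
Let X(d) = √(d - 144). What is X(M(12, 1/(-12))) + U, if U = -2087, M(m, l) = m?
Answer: -2087 + 2*I*√33 ≈ -2087.0 + 11.489*I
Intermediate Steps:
X(d) = √(-144 + d)
X(M(12, 1/(-12))) + U = √(-144 + 12) - 2087 = √(-132) - 2087 = 2*I*√33 - 2087 = -2087 + 2*I*√33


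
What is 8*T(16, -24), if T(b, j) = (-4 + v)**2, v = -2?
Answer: 288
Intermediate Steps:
T(b, j) = 36 (T(b, j) = (-4 - 2)**2 = (-6)**2 = 36)
8*T(16, -24) = 8*36 = 288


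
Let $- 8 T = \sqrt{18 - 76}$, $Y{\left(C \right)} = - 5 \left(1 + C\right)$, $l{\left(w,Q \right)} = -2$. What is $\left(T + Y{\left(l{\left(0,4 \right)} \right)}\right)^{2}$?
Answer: $\frac{\left(40 - i \sqrt{58}\right)^{2}}{64} \approx 24.094 - 9.5197 i$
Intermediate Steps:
$Y{\left(C \right)} = -5 - 5 C$
$T = - \frac{i \sqrt{58}}{8}$ ($T = - \frac{\sqrt{18 - 76}}{8} = - \frac{\sqrt{-58}}{8} = - \frac{i \sqrt{58}}{8} \approx - 0.95197 i$)
$\left(T + Y{\left(l{\left(0,4 \right)} \right)}\right)^{2} = \left(- \frac{i \sqrt{58}}{8} - -5\right)^{2} = \left(- \frac{i \sqrt{58}}{8} + \left(-5 + 10\right)\right)^{2} = \left(- \frac{i \sqrt{58}}{8} + 5\right)^{2} = \left(5 - \frac{i \sqrt{58}}{8}\right)^{2}$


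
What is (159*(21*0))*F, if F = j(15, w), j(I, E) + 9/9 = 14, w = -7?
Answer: 0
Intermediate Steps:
j(I, E) = 13 (j(I, E) = -1 + 14 = 13)
F = 13
(159*(21*0))*F = (159*(21*0))*13 = (159*0)*13 = 0*13 = 0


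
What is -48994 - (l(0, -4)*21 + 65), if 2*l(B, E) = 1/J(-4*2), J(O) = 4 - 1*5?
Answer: -98097/2 ≈ -49049.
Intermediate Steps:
J(O) = -1 (J(O) = 4 - 5 = -1)
l(B, E) = -½ (l(B, E) = (½)/(-1) = (½)*(-1) = -½)
-48994 - (l(0, -4)*21 + 65) = -48994 - (-½*21 + 65) = -48994 - (-21/2 + 65) = -48994 - 1*109/2 = -48994 - 109/2 = -98097/2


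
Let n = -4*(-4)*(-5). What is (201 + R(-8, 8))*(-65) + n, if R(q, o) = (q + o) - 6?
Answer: -12755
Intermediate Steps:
R(q, o) = -6 + o + q (R(q, o) = (o + q) - 6 = -6 + o + q)
n = -80 (n = 16*(-5) = -80)
(201 + R(-8, 8))*(-65) + n = (201 + (-6 + 8 - 8))*(-65) - 80 = (201 - 6)*(-65) - 80 = 195*(-65) - 80 = -12675 - 80 = -12755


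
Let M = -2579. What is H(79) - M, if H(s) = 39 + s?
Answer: 2697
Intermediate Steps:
H(79) - M = (39 + 79) - 1*(-2579) = 118 + 2579 = 2697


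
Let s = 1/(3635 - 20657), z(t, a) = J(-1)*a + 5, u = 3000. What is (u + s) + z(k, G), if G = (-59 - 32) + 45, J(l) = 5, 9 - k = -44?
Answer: 47236049/17022 ≈ 2775.0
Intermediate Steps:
k = 53 (k = 9 - 1*(-44) = 9 + 44 = 53)
G = -46 (G = -91 + 45 = -46)
z(t, a) = 5 + 5*a (z(t, a) = 5*a + 5 = 5 + 5*a)
s = -1/17022 (s = 1/(-17022) = -1/17022 ≈ -5.8747e-5)
(u + s) + z(k, G) = (3000 - 1/17022) + (5 + 5*(-46)) = 51065999/17022 + (5 - 230) = 51065999/17022 - 225 = 47236049/17022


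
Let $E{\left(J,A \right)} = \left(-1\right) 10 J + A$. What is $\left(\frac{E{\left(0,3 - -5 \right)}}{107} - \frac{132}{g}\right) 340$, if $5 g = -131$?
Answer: $\frac{24367120}{14017} \approx 1738.4$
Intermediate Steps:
$g = - \frac{131}{5}$ ($g = \frac{1}{5} \left(-131\right) = - \frac{131}{5} \approx -26.2$)
$E{\left(J,A \right)} = A - 10 J$ ($E{\left(J,A \right)} = - 10 J + A = A - 10 J$)
$\left(\frac{E{\left(0,3 - -5 \right)}}{107} - \frac{132}{g}\right) 340 = \left(\frac{\left(3 - -5\right) - 0}{107} - \frac{132}{- \frac{131}{5}}\right) 340 = \left(\left(\left(3 + 5\right) + 0\right) \frac{1}{107} - - \frac{660}{131}\right) 340 = \left(\left(8 + 0\right) \frac{1}{107} + \frac{660}{131}\right) 340 = \left(8 \cdot \frac{1}{107} + \frac{660}{131}\right) 340 = \left(\frac{8}{107} + \frac{660}{131}\right) 340 = \frac{71668}{14017} \cdot 340 = \frac{24367120}{14017}$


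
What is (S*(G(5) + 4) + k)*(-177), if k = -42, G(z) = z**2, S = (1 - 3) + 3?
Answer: 2301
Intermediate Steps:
S = 1 (S = -2 + 3 = 1)
(S*(G(5) + 4) + k)*(-177) = (1*(5**2 + 4) - 42)*(-177) = (1*(25 + 4) - 42)*(-177) = (1*29 - 42)*(-177) = (29 - 42)*(-177) = -13*(-177) = 2301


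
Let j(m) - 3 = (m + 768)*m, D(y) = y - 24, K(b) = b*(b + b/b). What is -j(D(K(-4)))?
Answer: 9069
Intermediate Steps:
K(b) = b*(1 + b) (K(b) = b*(b + 1) = b*(1 + b))
D(y) = -24 + y
j(m) = 3 + m*(768 + m) (j(m) = 3 + (m + 768)*m = 3 + (768 + m)*m = 3 + m*(768 + m))
-j(D(K(-4))) = -(3 + (-24 - 4*(1 - 4))**2 + 768*(-24 - 4*(1 - 4))) = -(3 + (-24 - 4*(-3))**2 + 768*(-24 - 4*(-3))) = -(3 + (-24 + 12)**2 + 768*(-24 + 12)) = -(3 + (-12)**2 + 768*(-12)) = -(3 + 144 - 9216) = -1*(-9069) = 9069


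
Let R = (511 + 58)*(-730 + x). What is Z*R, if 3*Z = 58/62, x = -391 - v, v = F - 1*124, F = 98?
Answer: -6022865/31 ≈ -1.9429e+5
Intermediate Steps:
v = -26 (v = 98 - 1*124 = 98 - 124 = -26)
x = -365 (x = -391 - 1*(-26) = -391 + 26 = -365)
R = -623055 (R = (511 + 58)*(-730 - 365) = 569*(-1095) = -623055)
Z = 29/93 (Z = (58/62)/3 = (58*(1/62))/3 = (1/3)*(29/31) = 29/93 ≈ 0.31183)
Z*R = (29/93)*(-623055) = -6022865/31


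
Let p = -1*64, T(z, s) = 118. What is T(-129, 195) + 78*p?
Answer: -4874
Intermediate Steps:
p = -64
T(-129, 195) + 78*p = 118 + 78*(-64) = 118 - 4992 = -4874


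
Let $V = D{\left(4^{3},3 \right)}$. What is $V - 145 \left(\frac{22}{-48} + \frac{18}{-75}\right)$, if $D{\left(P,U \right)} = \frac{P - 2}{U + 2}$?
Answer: $\frac{13639}{120} \approx 113.66$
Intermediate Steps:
$D{\left(P,U \right)} = \frac{-2 + P}{2 + U}$
$V = \frac{62}{5}$ ($V = \frac{-2 + 4^{3}}{2 + 3} = \frac{-2 + 64}{5} = \frac{1}{5} \cdot 62 = \frac{62}{5} \approx 12.4$)
$V - 145 \left(\frac{22}{-48} + \frac{18}{-75}\right) = \frac{62}{5} - 145 \left(\frac{22}{-48} + \frac{18}{-75}\right) = \frac{62}{5} - 145 \left(22 \left(- \frac{1}{48}\right) + 18 \left(- \frac{1}{75}\right)\right) = \frac{62}{5} - 145 \left(- \frac{11}{24} - \frac{6}{25}\right) = \frac{62}{5} - - \frac{12151}{120} = \frac{62}{5} + \frac{12151}{120} = \frac{13639}{120}$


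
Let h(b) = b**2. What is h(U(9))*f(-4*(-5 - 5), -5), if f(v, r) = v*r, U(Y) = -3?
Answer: -1800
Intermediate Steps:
f(v, r) = r*v
h(U(9))*f(-4*(-5 - 5), -5) = (-3)**2*(-(-20)*(-5 - 5)) = 9*(-(-20)*(-10)) = 9*(-5*40) = 9*(-200) = -1800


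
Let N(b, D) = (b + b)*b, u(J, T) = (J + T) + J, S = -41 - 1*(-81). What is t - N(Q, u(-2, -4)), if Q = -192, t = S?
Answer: -73688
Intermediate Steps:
S = 40 (S = -41 + 81 = 40)
t = 40
u(J, T) = T + 2*J
N(b, D) = 2*b² (N(b, D) = (2*b)*b = 2*b²)
t - N(Q, u(-2, -4)) = 40 - 2*(-192)² = 40 - 2*36864 = 40 - 1*73728 = 40 - 73728 = -73688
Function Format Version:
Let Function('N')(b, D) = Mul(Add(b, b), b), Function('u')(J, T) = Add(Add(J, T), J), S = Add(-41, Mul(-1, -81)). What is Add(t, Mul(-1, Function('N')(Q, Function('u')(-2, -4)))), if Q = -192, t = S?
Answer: -73688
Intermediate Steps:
S = 40 (S = Add(-41, 81) = 40)
t = 40
Function('u')(J, T) = Add(T, Mul(2, J))
Function('N')(b, D) = Mul(2, Pow(b, 2)) (Function('N')(b, D) = Mul(Mul(2, b), b) = Mul(2, Pow(b, 2)))
Add(t, Mul(-1, Function('N')(Q, Function('u')(-2, -4)))) = Add(40, Mul(-1, Mul(2, Pow(-192, 2)))) = Add(40, Mul(-1, Mul(2, 36864))) = Add(40, Mul(-1, 73728)) = Add(40, -73728) = -73688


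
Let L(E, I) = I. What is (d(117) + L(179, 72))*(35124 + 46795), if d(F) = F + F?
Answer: 25067214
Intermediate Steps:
d(F) = 2*F
(d(117) + L(179, 72))*(35124 + 46795) = (2*117 + 72)*(35124 + 46795) = (234 + 72)*81919 = 306*81919 = 25067214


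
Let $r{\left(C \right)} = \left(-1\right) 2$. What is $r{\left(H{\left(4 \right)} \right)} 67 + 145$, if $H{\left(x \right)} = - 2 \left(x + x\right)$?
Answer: $11$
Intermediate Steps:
$H{\left(x \right)} = - 4 x$ ($H{\left(x \right)} = - 2 \cdot 2 x = - 4 x$)
$r{\left(C \right)} = -2$
$r{\left(H{\left(4 \right)} \right)} 67 + 145 = \left(-2\right) 67 + 145 = -134 + 145 = 11$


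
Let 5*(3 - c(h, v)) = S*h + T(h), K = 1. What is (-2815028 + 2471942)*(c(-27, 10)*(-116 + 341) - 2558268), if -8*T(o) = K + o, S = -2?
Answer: 1756716454611/2 ≈ 8.7836e+11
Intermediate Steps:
T(o) = -⅛ - o/8 (T(o) = -(1 + o)/8 = -⅛ - o/8)
c(h, v) = 121/40 + 17*h/40 (c(h, v) = 3 - (-2*h + (-⅛ - h/8))/5 = 3 - (-⅛ - 17*h/8)/5 = 3 + (1/40 + 17*h/40) = 121/40 + 17*h/40)
(-2815028 + 2471942)*(c(-27, 10)*(-116 + 341) - 2558268) = (-2815028 + 2471942)*((121/40 + (17/40)*(-27))*(-116 + 341) - 2558268) = -343086*((121/40 - 459/40)*225 - 2558268) = -343086*(-169/20*225 - 2558268) = -343086*(-7605/4 - 2558268) = -343086*(-10240677/4) = 1756716454611/2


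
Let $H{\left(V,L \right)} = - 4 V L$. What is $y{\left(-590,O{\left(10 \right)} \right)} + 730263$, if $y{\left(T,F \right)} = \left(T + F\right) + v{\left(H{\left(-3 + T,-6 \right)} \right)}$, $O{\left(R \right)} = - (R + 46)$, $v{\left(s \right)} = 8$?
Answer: $729625$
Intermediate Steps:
$H{\left(V,L \right)} = - 4 L V$
$O{\left(R \right)} = -46 - R$ ($O{\left(R \right)} = - (46 + R) = -46 - R$)
$y{\left(T,F \right)} = 8 + F + T$ ($y{\left(T,F \right)} = \left(T + F\right) + 8 = \left(F + T\right) + 8 = 8 + F + T$)
$y{\left(-590,O{\left(10 \right)} \right)} + 730263 = \left(8 - 56 - 590\right) + 730263 = -638 + 730263 = 729625$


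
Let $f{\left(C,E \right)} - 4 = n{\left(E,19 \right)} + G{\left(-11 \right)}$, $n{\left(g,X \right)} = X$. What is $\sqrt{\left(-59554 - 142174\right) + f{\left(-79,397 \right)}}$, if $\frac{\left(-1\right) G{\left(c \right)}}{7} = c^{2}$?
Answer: $2 i \sqrt{50638} \approx 450.06 i$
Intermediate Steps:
$G{\left(c \right)} = - 7 c^{2}$
$f{\left(C,E \right)} = -824$ ($f{\left(C,E \right)} = 4 + \left(19 - 7 \left(-11\right)^{2}\right) = 4 + \left(19 - 847\right) = 4 - 828 = -824$)
$\sqrt{\left(-59554 - 142174\right) + f{\left(-79,397 \right)}} = \sqrt{\left(-59554 - 142174\right) - 824} = \sqrt{-201728 - 824} = \sqrt{-202552} = 2 i \sqrt{50638}$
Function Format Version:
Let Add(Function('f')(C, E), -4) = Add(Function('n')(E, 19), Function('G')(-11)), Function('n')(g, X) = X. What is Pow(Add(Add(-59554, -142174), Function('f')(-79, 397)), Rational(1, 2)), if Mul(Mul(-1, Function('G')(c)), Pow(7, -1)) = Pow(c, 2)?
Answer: Mul(2, I, Pow(50638, Rational(1, 2))) ≈ Mul(450.06, I)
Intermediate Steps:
Function('G')(c) = Mul(-7, Pow(c, 2))
Function('f')(C, E) = -824 (Function('f')(C, E) = Add(4, Add(19, Mul(-7, Pow(-11, 2)))) = Add(4, Add(19, Mul(-7, 121))) = Add(4, Add(19, -847)) = Add(4, -828) = -824)
Pow(Add(Add(-59554, -142174), Function('f')(-79, 397)), Rational(1, 2)) = Pow(Add(Add(-59554, -142174), -824), Rational(1, 2)) = Pow(Add(-201728, -824), Rational(1, 2)) = Pow(-202552, Rational(1, 2)) = Mul(2, I, Pow(50638, Rational(1, 2)))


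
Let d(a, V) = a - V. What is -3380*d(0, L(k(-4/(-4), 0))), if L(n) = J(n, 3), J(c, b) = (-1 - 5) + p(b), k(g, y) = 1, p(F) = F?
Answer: -10140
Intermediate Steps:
J(c, b) = -6 + b (J(c, b) = (-1 - 5) + b = -6 + b)
L(n) = -3 (L(n) = -6 + 3 = -3)
-3380*d(0, L(k(-4/(-4), 0))) = -3380*(0 - 1*(-3)) = -3380*(0 + 3) = -3380*3 = -10140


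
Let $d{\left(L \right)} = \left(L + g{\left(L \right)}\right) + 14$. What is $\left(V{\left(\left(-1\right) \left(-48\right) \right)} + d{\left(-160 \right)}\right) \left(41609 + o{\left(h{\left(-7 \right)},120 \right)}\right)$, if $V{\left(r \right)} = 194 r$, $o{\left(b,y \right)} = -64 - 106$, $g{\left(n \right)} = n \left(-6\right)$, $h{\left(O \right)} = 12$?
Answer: $419611314$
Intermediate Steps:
$g{\left(n \right)} = - 6 n$
$o{\left(b,y \right)} = -170$ ($o{\left(b,y \right)} = -64 - 106 = -170$)
$d{\left(L \right)} = 14 - 5 L$ ($d{\left(L \right)} = \left(L - 6 L\right) + 14 = - 5 L + 14 = 14 - 5 L$)
$\left(V{\left(\left(-1\right) \left(-48\right) \right)} + d{\left(-160 \right)}\right) \left(41609 + o{\left(h{\left(-7 \right)},120 \right)}\right) = \left(194 \left(\left(-1\right) \left(-48\right)\right) + \left(14 - -800\right)\right) \left(41609 - 170\right) = \left(194 \cdot 48 + \left(14 + 800\right)\right) 41439 = \left(9312 + 814\right) 41439 = 10126 \cdot 41439 = 419611314$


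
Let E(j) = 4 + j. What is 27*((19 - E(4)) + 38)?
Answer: 1323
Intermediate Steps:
27*((19 - E(4)) + 38) = 27*((19 - (4 + 4)) + 38) = 27*((19 - 1*8) + 38) = 27*((19 - 8) + 38) = 27*(11 + 38) = 27*49 = 1323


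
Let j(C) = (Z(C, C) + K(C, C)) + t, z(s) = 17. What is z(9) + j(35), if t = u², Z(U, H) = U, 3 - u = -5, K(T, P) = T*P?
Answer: 1341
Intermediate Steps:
K(T, P) = P*T
u = 8 (u = 3 - 1*(-5) = 3 + 5 = 8)
t = 64 (t = 8² = 64)
j(C) = 64 + C + C² (j(C) = (C + C*C) + 64 = (C + C²) + 64 = 64 + C + C²)
z(9) + j(35) = 17 + (64 + 35 + 35²) = 17 + (64 + 35 + 1225) = 17 + 1324 = 1341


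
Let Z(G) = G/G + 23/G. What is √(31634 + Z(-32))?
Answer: √2024594/8 ≈ 177.86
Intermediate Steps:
Z(G) = 1 + 23/G
√(31634 + Z(-32)) = √(31634 + (23 - 32)/(-32)) = √(31634 - 1/32*(-9)) = √(31634 + 9/32) = √(1012297/32) = √2024594/8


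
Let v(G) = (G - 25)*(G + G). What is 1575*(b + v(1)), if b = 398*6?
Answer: 3685500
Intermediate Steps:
v(G) = 2*G*(-25 + G) (v(G) = (-25 + G)*(2*G) = 2*G*(-25 + G))
b = 2388
1575*(b + v(1)) = 1575*(2388 + 2*1*(-25 + 1)) = 1575*(2388 + 2*1*(-24)) = 1575*(2388 - 48) = 1575*2340 = 3685500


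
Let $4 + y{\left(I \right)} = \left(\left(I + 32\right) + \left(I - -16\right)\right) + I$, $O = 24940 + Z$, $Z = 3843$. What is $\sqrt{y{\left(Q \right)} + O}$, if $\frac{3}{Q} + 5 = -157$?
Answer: $\frac{\sqrt{1037770}}{6} \approx 169.78$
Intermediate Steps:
$Q = - \frac{1}{54}$ ($Q = \frac{3}{-5 - 157} = \frac{3}{-162} = 3 \left(- \frac{1}{162}\right) = - \frac{1}{54} \approx -0.018519$)
$O = 28783$ ($O = 24940 + 3843 = 28783$)
$y{\left(I \right)} = 44 + 3 I$ ($y{\left(I \right)} = -4 + \left(\left(\left(I + 32\right) + \left(I - -16\right)\right) + I\right) = -4 + \left(\left(\left(32 + I\right) + \left(I + 16\right)\right) + I\right) = -4 + \left(\left(\left(32 + I\right) + \left(16 + I\right)\right) + I\right) = -4 + \left(\left(48 + 2 I\right) + I\right) = -4 + \left(48 + 3 I\right) = 44 + 3 I$)
$\sqrt{y{\left(Q \right)} + O} = \sqrt{\left(44 + 3 \left(- \frac{1}{54}\right)\right) + 28783} = \sqrt{\left(44 - \frac{1}{18}\right) + 28783} = \sqrt{\frac{791}{18} + 28783} = \sqrt{\frac{518885}{18}} = \frac{\sqrt{1037770}}{6}$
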